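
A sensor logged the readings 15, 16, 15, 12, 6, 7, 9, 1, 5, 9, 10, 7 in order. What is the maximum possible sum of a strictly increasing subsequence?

Let S[i] be the best sum of a strictly increasing subsequence ending at i:
i:      1  2  3  4  5  6  7  8  9 10 11 12
a[i]:  15 16 15 12  6  7  9  1  5  9 10  7
S:     15 31 15 12  6 13 22  1  6 22 32 13
Maximum is 32 (e.g. 6 + 7 + 9 + 10).

32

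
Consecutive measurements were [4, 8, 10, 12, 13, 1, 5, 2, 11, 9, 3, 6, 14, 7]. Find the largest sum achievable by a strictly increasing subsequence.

61

Let S[i] be the best sum of a strictly increasing subsequence ending at i:
i:      1  2  3  4  5  6  7  8  9 10 11 12 13 14
a[i]:   4  8 10 12 13  1  5  2 11  9  3  6 14  7
S:      4 12 22 34 47  1  9  3 33 21  6 15 61 22
Maximum is 61 (e.g. 4 + 8 + 10 + 12 + 13 + 14).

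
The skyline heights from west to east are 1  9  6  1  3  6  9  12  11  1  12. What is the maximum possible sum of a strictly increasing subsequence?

Let S[i] be the best sum of a strictly increasing subsequence ending at i:
i:      1  2  3  4  5  6  7  8  9 10 11
a[i]:   1  9  6  1  3  6  9 12 11  1 12
S:      1 10  7  1  4 10 19 31 30  1 42
Maximum is 42 (e.g. 1 + 3 + 6 + 9 + 11 + 12).

42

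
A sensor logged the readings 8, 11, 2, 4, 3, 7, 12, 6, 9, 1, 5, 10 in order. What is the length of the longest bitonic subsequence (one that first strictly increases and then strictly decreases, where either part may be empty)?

6

inc[i] = longest strictly increasing subsequence ending at i; dec[i] = longest strictly decreasing subsequence starting at i:
i:      1  2  3  4  5  6  7  8  9 10 11 12
a[i]:   8 11  2  4  3  7 12  6  9  1  5 10
inc:    1  2  1  2  2  3  4  3  4  1  3  5
dec:    4  4  2  3  2  3  3  2  2  1  1  1
Best peak at i=7 (value 12): inc=4, dec=3, length 4+3−1 = 6.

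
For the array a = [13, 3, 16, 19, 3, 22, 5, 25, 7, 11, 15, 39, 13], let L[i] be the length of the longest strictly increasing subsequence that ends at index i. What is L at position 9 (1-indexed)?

3

dp[i] = 1 + max{dp[j] : j<i, a[j]<a[i]} (or 1 if no such j):
i:      1  2  3  4  5  6  7  8  9 10 11 12 13
a[i]:  13  3 16 19  3 22  5 25  7 11 15 39 13
dp:     1  1  2  3  1  4  2  5  3  4  5  6  5
At index 9 the value is 3.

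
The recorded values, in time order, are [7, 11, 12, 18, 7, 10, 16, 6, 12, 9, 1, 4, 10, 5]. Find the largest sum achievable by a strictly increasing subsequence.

48

Let S[i] be the best sum of a strictly increasing subsequence ending at i:
i:      1  2  3  4  5  6  7  8  9 10 11 12 13 14
a[i]:   7 11 12 18  7 10 16  6 12  9  1  4 10  5
S:      7 18 30 48  7 17 46  6 30 16  1  5 26 10
Maximum is 48 (e.g. 7 + 11 + 12 + 18).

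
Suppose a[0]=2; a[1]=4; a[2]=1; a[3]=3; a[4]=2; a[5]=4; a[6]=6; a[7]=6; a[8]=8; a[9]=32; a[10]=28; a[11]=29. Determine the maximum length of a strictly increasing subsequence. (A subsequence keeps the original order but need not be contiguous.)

Track the smallest tail for each achievable length (strict):
2 → extends → [2]
4 → extends → [2, 4]
1 → replaces 2 → [1, 4]
3 → replaces 4 → [1, 3]
2 → replaces 3 → [1, 2]
4 → extends → [1, 2, 4]
6 → extends → [1, 2, 4, 6]
6 → already a tail → [1, 2, 4, 6]
8 → extends → [1, 2, 4, 6, 8]
32 → extends → [1, 2, 4, 6, 8, 32]
28 → replaces 32 → [1, 2, 4, 6, 8, 28]
29 → extends → [1, 2, 4, 6, 8, 28, 29]
Seven tails, so the longest strictly increasing subsequence has length 7 (e.g. 2, 3, 4, 6, 8, 28, 29).

7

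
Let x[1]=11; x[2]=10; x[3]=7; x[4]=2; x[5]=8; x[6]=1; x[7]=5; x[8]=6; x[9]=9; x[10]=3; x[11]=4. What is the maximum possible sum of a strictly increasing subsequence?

24

Let S[i] be the best sum of a strictly increasing subsequence ending at i:
i:      1  2  3  4  5  6  7  8  9 10 11
x[i]:  11 10  7  2  8  1  5  6  9  3  4
S:     11 10  7  2 15  1  7 13 24  5  9
Maximum is 24 (e.g. 7 + 8 + 9).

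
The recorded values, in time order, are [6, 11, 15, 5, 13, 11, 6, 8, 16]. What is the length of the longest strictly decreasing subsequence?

4

Negate each value so 'decreasing' becomes 'increasing', then run patience tails on the negated sequence:
-6 → extends → [-6]
-11 → replaces -6 → [-11]
-15 → replaces -11 → [-15]
-5 → extends → [-15, -5]
-13 → replaces -5 → [-15, -13]
-11 → extends → [-15, -13, -11]
-6 → extends → [-15, -13, -11, -6]
-8 → replaces -6 → [-15, -13, -11, -8]
-16 → replaces -15 → [-16, -13, -11, -8]
Four tails, so the longest strictly decreasing subsequence of the original has length 4.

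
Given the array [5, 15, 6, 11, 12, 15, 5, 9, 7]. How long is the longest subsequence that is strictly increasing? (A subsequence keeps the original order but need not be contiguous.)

Track the smallest tail for each achievable length (strict):
5 → extends → [5]
15 → extends → [5, 15]
6 → replaces 15 → [5, 6]
11 → extends → [5, 6, 11]
12 → extends → [5, 6, 11, 12]
15 → extends → [5, 6, 11, 12, 15]
5 → already a tail → [5, 6, 11, 12, 15]
9 → replaces 11 → [5, 6, 9, 12, 15]
7 → replaces 9 → [5, 6, 7, 12, 15]
Five tails, so the longest strictly increasing subsequence has length 5 (e.g. 5, 6, 11, 12, 15).

5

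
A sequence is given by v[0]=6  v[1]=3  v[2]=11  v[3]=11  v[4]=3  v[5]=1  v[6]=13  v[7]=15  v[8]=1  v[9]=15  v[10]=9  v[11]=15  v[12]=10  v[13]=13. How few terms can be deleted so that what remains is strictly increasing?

Fewest deletions = n − (longest strictly increasing subsequence).
Patience tails:
6 → extends → [6]
3 → replaces 6 → [3]
11 → extends → [3, 11]
11 → already a tail → [3, 11]
3 → already a tail → [3, 11]
1 → replaces 3 → [1, 11]
13 → extends → [1, 11, 13]
15 → extends → [1, 11, 13, 15]
1 → already a tail → [1, 11, 13, 15]
15 → already a tail → [1, 11, 13, 15]
9 → replaces 11 → [1, 9, 13, 15]
15 → already a tail → [1, 9, 13, 15]
10 → replaces 13 → [1, 9, 10, 15]
13 → replaces 15 → [1, 9, 10, 13]
Longest strictly increasing subsequence has length 4, so deletions = 14 − 4 = 10.

10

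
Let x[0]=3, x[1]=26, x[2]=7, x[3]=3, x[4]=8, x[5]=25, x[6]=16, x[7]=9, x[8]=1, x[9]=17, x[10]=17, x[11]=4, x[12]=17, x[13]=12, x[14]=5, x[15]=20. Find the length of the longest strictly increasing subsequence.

6

Let dp[i] be the length of the longest such subsequence ending at index i:
i:      0  1  2  3  4  5  6  7  8  9 10 11 12 13 14 15
x[i]:   3 26  7  3  8 25 16  9  1 17 17  4 17 12  5 20
dp:     1  2  2  1  3  4  4  4  1  5  5  2  5  5  3  6
Maximum dp value is 6.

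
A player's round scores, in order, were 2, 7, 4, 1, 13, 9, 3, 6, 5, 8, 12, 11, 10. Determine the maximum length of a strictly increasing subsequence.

5

Track the smallest tail for each achievable length (strict):
2 → extends → [2]
7 → extends → [2, 7]
4 → replaces 7 → [2, 4]
1 → replaces 2 → [1, 4]
13 → extends → [1, 4, 13]
9 → replaces 13 → [1, 4, 9]
3 → replaces 4 → [1, 3, 9]
6 → replaces 9 → [1, 3, 6]
5 → replaces 6 → [1, 3, 5]
8 → extends → [1, 3, 5, 8]
12 → extends → [1, 3, 5, 8, 12]
11 → replaces 12 → [1, 3, 5, 8, 11]
10 → replaces 11 → [1, 3, 5, 8, 10]
Five tails, so the longest strictly increasing subsequence has length 5 (e.g. 2, 4, 6, 8, 12).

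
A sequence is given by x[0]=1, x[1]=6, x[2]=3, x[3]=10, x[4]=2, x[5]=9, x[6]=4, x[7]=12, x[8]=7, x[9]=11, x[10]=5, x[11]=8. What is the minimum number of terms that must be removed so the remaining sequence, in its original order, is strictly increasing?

7

Fewest deletions = n − (longest strictly increasing subsequence).
Patience tails:
1 → extends → [1]
6 → extends → [1, 6]
3 → replaces 6 → [1, 3]
10 → extends → [1, 3, 10]
2 → replaces 3 → [1, 2, 10]
9 → replaces 10 → [1, 2, 9]
4 → replaces 9 → [1, 2, 4]
12 → extends → [1, 2, 4, 12]
7 → replaces 12 → [1, 2, 4, 7]
11 → extends → [1, 2, 4, 7, 11]
5 → replaces 7 → [1, 2, 4, 5, 11]
8 → replaces 11 → [1, 2, 4, 5, 8]
Longest strictly increasing subsequence has length 5, so deletions = 12 − 5 = 7.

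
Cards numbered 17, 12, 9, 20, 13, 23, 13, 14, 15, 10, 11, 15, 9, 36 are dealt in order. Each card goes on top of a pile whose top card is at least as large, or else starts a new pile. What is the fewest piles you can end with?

5

The minimum number of non-increasing subsequences covering a sequence equals the length of its longest strictly increasing subsequence.
LIS length is 5 (e.g. 12, 13, 14, 15, 36), so 5 piles are needed.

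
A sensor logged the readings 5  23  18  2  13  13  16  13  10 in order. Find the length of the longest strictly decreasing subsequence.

5

Negate each value so 'decreasing' becomes 'increasing', then run patience tails on the negated sequence:
-5 → extends → [-5]
-23 → replaces -5 → [-23]
-18 → extends → [-23, -18]
-2 → extends → [-23, -18, -2]
-13 → replaces -2 → [-23, -18, -13]
-13 → already a tail → [-23, -18, -13]
-16 → replaces -13 → [-23, -18, -16]
-13 → extends → [-23, -18, -16, -13]
-10 → extends → [-23, -18, -16, -13, -10]
Five tails, so the longest strictly decreasing subsequence of the original has length 5.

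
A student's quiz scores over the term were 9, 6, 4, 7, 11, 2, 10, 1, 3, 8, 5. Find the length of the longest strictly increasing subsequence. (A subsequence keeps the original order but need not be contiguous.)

3

Let dp[i] be the length of the longest such subsequence ending at index i:
i:      1  2  3  4  5  6  7  8  9 10 11
a[i]:   9  6  4  7 11  2 10  1  3  8  5
dp:     1  1  1  2  3  1  3  1  2  3  3
Maximum dp value is 3.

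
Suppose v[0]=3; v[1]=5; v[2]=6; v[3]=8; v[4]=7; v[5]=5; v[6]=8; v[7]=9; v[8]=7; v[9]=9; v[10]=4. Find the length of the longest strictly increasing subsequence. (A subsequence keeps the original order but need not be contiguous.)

6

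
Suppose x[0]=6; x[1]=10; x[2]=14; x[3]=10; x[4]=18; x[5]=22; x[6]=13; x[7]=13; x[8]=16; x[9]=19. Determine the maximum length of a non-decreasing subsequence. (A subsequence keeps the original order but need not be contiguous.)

7

Track the smallest tail for each achievable length (allowing ties):
6 → extends → [6]
10 → extends → [6, 10]
14 → extends → [6, 10, 14]
10 → replaces 14 → [6, 10, 10]
18 → extends → [6, 10, 10, 18]
22 → extends → [6, 10, 10, 18, 22]
13 → replaces 18 → [6, 10, 10, 13, 22]
13 → replaces 22 → [6, 10, 10, 13, 13]
16 → extends → [6, 10, 10, 13, 13, 16]
19 → extends → [6, 10, 10, 13, 13, 16, 19]
Seven tails, so the longest non-decreasing subsequence has length 7 (e.g. 6, 10, 10, 13, 13, 16, 19).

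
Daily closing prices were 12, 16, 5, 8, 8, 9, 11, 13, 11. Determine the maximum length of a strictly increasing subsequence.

5

Track the smallest tail for each achievable length (strict):
12 → extends → [12]
16 → extends → [12, 16]
5 → replaces 12 → [5, 16]
8 → replaces 16 → [5, 8]
8 → already a tail → [5, 8]
9 → extends → [5, 8, 9]
11 → extends → [5, 8, 9, 11]
13 → extends → [5, 8, 9, 11, 13]
11 → already a tail → [5, 8, 9, 11, 13]
Five tails, so the longest strictly increasing subsequence has length 5 (e.g. 5, 8, 9, 11, 13).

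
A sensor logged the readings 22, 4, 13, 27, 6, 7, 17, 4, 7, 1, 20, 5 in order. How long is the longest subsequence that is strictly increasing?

Track the smallest tail for each achievable length (strict):
22 → extends → [22]
4 → replaces 22 → [4]
13 → extends → [4, 13]
27 → extends → [4, 13, 27]
6 → replaces 13 → [4, 6, 27]
7 → replaces 27 → [4, 6, 7]
17 → extends → [4, 6, 7, 17]
4 → already a tail → [4, 6, 7, 17]
7 → already a tail → [4, 6, 7, 17]
1 → replaces 4 → [1, 6, 7, 17]
20 → extends → [1, 6, 7, 17, 20]
5 → replaces 6 → [1, 5, 7, 17, 20]
Five tails, so the longest strictly increasing subsequence has length 5 (e.g. 4, 6, 7, 17, 20).

5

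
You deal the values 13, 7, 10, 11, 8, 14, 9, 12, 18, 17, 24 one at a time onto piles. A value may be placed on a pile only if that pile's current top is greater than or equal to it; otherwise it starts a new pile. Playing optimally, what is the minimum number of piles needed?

Place each on the leftmost legal pile:
13 → new pile 1 (tops now [13])
7 → pile 1 (tops now [7])
10 → new pile 2 (tops now [7, 10])
11 → new pile 3 (tops now [7, 10, 11])
8 → pile 2 (tops now [7, 8, 11])
14 → new pile 4 (tops now [7, 8, 11, 14])
9 → pile 3 (tops now [7, 8, 9, 14])
12 → pile 4 (tops now [7, 8, 9, 12])
18 → new pile 5 (tops now [7, 8, 9, 12, 18])
17 → pile 5 (tops now [7, 8, 9, 12, 17])
24 → new pile 6 (tops now [7, 8, 9, 12, 17, 24])
Six piles.

6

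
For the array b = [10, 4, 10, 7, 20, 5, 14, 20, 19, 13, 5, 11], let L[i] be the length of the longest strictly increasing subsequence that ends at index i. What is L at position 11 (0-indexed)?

3

dp[i] = 1 + max{dp[j] : j<i, b[j]<b[i]} (or 1 if no such j):
i:      0  1  2  3  4  5  6  7  8  9 10 11
b[i]:  10  4 10  7 20  5 14 20 19 13  5 11
dp:     1  1  2  2  3  2  3  4  4  3  2  3
At index 11 the value is 3.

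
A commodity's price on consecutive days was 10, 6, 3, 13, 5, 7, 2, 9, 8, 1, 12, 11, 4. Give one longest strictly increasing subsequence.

Patience tails give the LIS length; then backtrack through the dp parents:
10 → extends → [10]
6 → replaces 10 → [6]
3 → replaces 6 → [3]
13 → extends → [3, 13]
5 → replaces 13 → [3, 5]
7 → extends → [3, 5, 7]
2 → replaces 3 → [2, 5, 7]
9 → extends → [2, 5, 7, 9]
8 → replaces 9 → [2, 5, 7, 8]
1 → replaces 2 → [1, 5, 7, 8]
12 → extends → [1, 5, 7, 8, 12]
11 → replaces 12 → [1, 5, 7, 8, 11]
4 → replaces 5 → [1, 4, 7, 8, 11]
Length 5; one witness is 3, 5, 7, 9, 12.

3, 5, 7, 9, 12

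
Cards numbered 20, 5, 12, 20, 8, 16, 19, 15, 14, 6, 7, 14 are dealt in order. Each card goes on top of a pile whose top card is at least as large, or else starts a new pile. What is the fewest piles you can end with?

4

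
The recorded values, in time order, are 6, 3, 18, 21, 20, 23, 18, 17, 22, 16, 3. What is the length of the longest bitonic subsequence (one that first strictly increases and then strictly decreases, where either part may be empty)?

inc[i] = longest strictly increasing subsequence ending at i; dec[i] = longest strictly decreasing subsequence starting at i:
i:      1  2  3  4  5  6  7  8  9 10 11
a[i]:   6  3 18 21 20 23 18 17 22 16  3
inc:    1  1  2  3  3  4  2  2  4  2  1
dec:    2  1  4  6  5  5  4  3  3  2  1
Best peak at i=4 (value 21): inc=3, dec=6, length 3+6−1 = 8.

8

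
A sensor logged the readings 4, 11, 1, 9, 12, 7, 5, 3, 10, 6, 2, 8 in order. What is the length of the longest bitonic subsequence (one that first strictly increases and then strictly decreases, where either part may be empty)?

7

inc[i] = longest strictly increasing subsequence ending at i; dec[i] = longest strictly decreasing subsequence starting at i:
i:      1  2  3  4  5  6  7  8  9 10 11 12
a[i]:   4 11  1  9 12  7  5  3 10  6  2  8
inc:    1  2  1  2  3  2  2  2  3  3  2  4
dec:    3  6  1  5  5  4  3  2  3  2  1  1
Best peak at i=2 (value 11): inc=2, dec=6, length 2+6−1 = 7.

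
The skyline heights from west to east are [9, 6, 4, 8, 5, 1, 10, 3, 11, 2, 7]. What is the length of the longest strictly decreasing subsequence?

5

Let dp[i] be the longest strictly decreasing subsequence ending at i:
i:      1  2  3  4  5  6  7  8  9 10 11
a[i]:   9  6  4  8  5  1 10  3 11  2  7
dp:     1  2  3  2  3  4  1  4  1  5  3
Maximum is 5.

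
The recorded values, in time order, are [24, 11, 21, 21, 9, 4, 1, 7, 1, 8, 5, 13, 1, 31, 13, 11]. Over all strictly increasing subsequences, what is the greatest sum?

63

Let S[i] be the best sum of a strictly increasing subsequence ending at i:
i:      1  2  3  4  5  6  7  8  9 10 11 12 13 14 15 16
a[i]:  24 11 21 21  9  4  1  7  1  8  5 13  1 31 13 11
S:     24 11 32 32  9  4  1 11  1 19  9 32  1 63 32 30
Maximum is 63 (e.g. 4 + 7 + 8 + 13 + 31).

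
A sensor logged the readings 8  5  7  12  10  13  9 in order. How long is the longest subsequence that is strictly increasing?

4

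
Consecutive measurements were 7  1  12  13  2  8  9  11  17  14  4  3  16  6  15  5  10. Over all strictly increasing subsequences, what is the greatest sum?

Let S[i] be the best sum of a strictly increasing subsequence ending at i:
i:      1  2  3  4  5  6  7  8  9 10 11 12 13 14 15 16 17
a[i]:   7  1 12 13  2  8  9 11 17 14  4  3 16  6 15  5 10
S:      7  1 19 32  3 15 24 35 52 49  7  6 65 13 64 12 34
Maximum is 65 (e.g. 7 + 8 + 9 + 11 + 14 + 16).

65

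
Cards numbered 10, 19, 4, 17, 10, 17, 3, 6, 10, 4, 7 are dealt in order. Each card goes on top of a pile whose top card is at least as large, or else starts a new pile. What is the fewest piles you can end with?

Place each on the leftmost legal pile:
10 → new pile 1 (tops now [10])
19 → new pile 2 (tops now [10, 19])
4 → pile 1 (tops now [4, 19])
17 → pile 2 (tops now [4, 17])
10 → pile 2 (tops now [4, 10])
17 → new pile 3 (tops now [4, 10, 17])
3 → pile 1 (tops now [3, 10, 17])
6 → pile 2 (tops now [3, 6, 17])
10 → pile 3 (tops now [3, 6, 10])
4 → pile 2 (tops now [3, 4, 10])
7 → pile 3 (tops now [3, 4, 7])
Three piles.

3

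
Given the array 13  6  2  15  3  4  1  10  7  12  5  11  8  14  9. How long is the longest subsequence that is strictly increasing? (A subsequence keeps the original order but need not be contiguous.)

Track the smallest tail for each achievable length (strict):
13 → extends → [13]
6 → replaces 13 → [6]
2 → replaces 6 → [2]
15 → extends → [2, 15]
3 → replaces 15 → [2, 3]
4 → extends → [2, 3, 4]
1 → replaces 2 → [1, 3, 4]
10 → extends → [1, 3, 4, 10]
7 → replaces 10 → [1, 3, 4, 7]
12 → extends → [1, 3, 4, 7, 12]
5 → replaces 7 → [1, 3, 4, 5, 12]
11 → replaces 12 → [1, 3, 4, 5, 11]
8 → replaces 11 → [1, 3, 4, 5, 8]
14 → extends → [1, 3, 4, 5, 8, 14]
9 → replaces 14 → [1, 3, 4, 5, 8, 9]
Six tails, so the longest strictly increasing subsequence has length 6 (e.g. 2, 3, 4, 10, 12, 14).

6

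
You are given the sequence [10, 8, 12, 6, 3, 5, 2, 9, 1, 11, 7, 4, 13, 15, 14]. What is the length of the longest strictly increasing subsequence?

Track the smallest tail for each achievable length (strict):
10 → extends → [10]
8 → replaces 10 → [8]
12 → extends → [8, 12]
6 → replaces 8 → [6, 12]
3 → replaces 6 → [3, 12]
5 → replaces 12 → [3, 5]
2 → replaces 3 → [2, 5]
9 → extends → [2, 5, 9]
1 → replaces 2 → [1, 5, 9]
11 → extends → [1, 5, 9, 11]
7 → replaces 9 → [1, 5, 7, 11]
4 → replaces 5 → [1, 4, 7, 11]
13 → extends → [1, 4, 7, 11, 13]
15 → extends → [1, 4, 7, 11, 13, 15]
14 → replaces 15 → [1, 4, 7, 11, 13, 14]
Six tails, so the longest strictly increasing subsequence has length 6 (e.g. 3, 5, 9, 11, 13, 15).

6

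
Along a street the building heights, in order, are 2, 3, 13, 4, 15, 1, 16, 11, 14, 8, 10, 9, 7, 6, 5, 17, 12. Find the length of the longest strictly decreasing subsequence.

7

Let dp[i] be the longest strictly decreasing subsequence ending at i:
i:      1  2  3  4  5  6  7  8  9 10 11 12 13 14 15 16 17
a[i]:   2  3 13  4 15  1 16 11 14  8 10  9  7  6  5 17 12
dp:     1  1  1  2  1  3  1  2  2  3  3  4  5  6  7  1  3
Maximum is 7.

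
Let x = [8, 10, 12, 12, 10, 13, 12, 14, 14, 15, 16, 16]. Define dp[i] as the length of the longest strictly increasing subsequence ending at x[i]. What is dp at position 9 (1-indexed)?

5

dp[i] = 1 + max{dp[j] : j<i, x[j]<x[i]} (or 1 if no such j):
i:      1  2  3  4  5  6  7  8  9 10 11 12
x[i]:   8 10 12 12 10 13 12 14 14 15 16 16
dp:     1  2  3  3  2  4  3  5  5  6  7  7
At index 9 the value is 5.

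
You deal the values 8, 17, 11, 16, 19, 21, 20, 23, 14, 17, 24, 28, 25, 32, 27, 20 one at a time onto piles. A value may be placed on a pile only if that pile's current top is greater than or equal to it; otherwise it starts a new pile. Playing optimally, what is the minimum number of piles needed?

9

Place each on the leftmost legal pile:
8 → new pile 1 (tops now [8])
17 → new pile 2 (tops now [8, 17])
11 → pile 2 (tops now [8, 11])
16 → new pile 3 (tops now [8, 11, 16])
19 → new pile 4 (tops now [8, 11, 16, 19])
21 → new pile 5 (tops now [8, 11, 16, 19, 21])
20 → pile 5 (tops now [8, 11, 16, 19, 20])
23 → new pile 6 (tops now [8, 11, 16, 19, 20, 23])
14 → pile 3 (tops now [8, 11, 14, 19, 20, 23])
17 → pile 4 (tops now [8, 11, 14, 17, 20, 23])
24 → new pile 7 (tops now [8, 11, 14, 17, 20, 23, 24])
28 → new pile 8 (tops now [8, 11, 14, 17, 20, 23, 24, 28])
25 → pile 8 (tops now [8, 11, 14, 17, 20, 23, 24, 25])
32 → new pile 9 (tops now [8, 11, 14, 17, 20, 23, 24, 25, 32])
27 → pile 9 (tops now [8, 11, 14, 17, 20, 23, 24, 25, 27])
20 → pile 5 (tops now [8, 11, 14, 17, 20, 23, 24, 25, 27])
Nine piles.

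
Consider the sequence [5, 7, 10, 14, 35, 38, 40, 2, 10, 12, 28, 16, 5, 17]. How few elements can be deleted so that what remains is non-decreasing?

7

Fewest deletions = n − (longest non-decreasing subsequence).
Patience tails:
5 → extends → [5]
7 → extends → [5, 7]
10 → extends → [5, 7, 10]
14 → extends → [5, 7, 10, 14]
35 → extends → [5, 7, 10, 14, 35]
38 → extends → [5, 7, 10, 14, 35, 38]
40 → extends → [5, 7, 10, 14, 35, 38, 40]
2 → replaces 5 → [2, 7, 10, 14, 35, 38, 40]
10 → replaces 14 → [2, 7, 10, 10, 35, 38, 40]
12 → replaces 35 → [2, 7, 10, 10, 12, 38, 40]
28 → replaces 38 → [2, 7, 10, 10, 12, 28, 40]
16 → replaces 28 → [2, 7, 10, 10, 12, 16, 40]
5 → replaces 7 → [2, 5, 10, 10, 12, 16, 40]
17 → replaces 40 → [2, 5, 10, 10, 12, 16, 17]
Longest non-decreasing subsequence has length 7, so deletions = 14 − 7 = 7.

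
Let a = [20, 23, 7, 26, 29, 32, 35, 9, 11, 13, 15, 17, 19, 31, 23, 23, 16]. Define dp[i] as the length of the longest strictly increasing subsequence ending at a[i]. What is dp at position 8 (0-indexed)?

3

dp[i] = 1 + max{dp[j] : j<i, a[j]<a[i]} (or 1 if no such j):
i:      0  1  2  3  4  5  6  7  8  9 10 11 12 13 14 15 16
a[i]:  20 23  7 26 29 32 35  9 11 13 15 17 19 31 23 23 16
dp:     1  2  1  3  4  5  6  2  3  4  5  6  7  8  8  8  6
At index 8 the value is 3.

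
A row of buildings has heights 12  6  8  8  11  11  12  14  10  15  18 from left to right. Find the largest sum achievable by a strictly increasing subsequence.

84

Let S[i] be the best sum of a strictly increasing subsequence ending at i:
i:      1  2  3  4  5  6  7  8  9 10 11
a[i]:  12  6  8  8 11 11 12 14 10 15 18
S:     12  6 14 14 25 25 37 51 24 66 84
Maximum is 84 (e.g. 6 + 8 + 11 + 12 + 14 + 15 + 18).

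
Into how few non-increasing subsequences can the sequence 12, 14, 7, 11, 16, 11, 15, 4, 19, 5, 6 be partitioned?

Place each on the leftmost legal pile:
12 → new pile 1 (tops now [12])
14 → new pile 2 (tops now [12, 14])
7 → pile 1 (tops now [7, 14])
11 → pile 2 (tops now [7, 11])
16 → new pile 3 (tops now [7, 11, 16])
11 → pile 2 (tops now [7, 11, 16])
15 → pile 3 (tops now [7, 11, 15])
4 → pile 1 (tops now [4, 11, 15])
19 → new pile 4 (tops now [4, 11, 15, 19])
5 → pile 2 (tops now [4, 5, 15, 19])
6 → pile 3 (tops now [4, 5, 6, 19])
Four piles.

4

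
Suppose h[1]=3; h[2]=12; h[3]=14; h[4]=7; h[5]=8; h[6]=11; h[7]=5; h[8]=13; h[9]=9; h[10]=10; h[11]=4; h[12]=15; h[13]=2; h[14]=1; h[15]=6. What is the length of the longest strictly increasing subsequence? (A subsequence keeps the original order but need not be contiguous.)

6

Track the smallest tail for each achievable length (strict):
3 → extends → [3]
12 → extends → [3, 12]
14 → extends → [3, 12, 14]
7 → replaces 12 → [3, 7, 14]
8 → replaces 14 → [3, 7, 8]
11 → extends → [3, 7, 8, 11]
5 → replaces 7 → [3, 5, 8, 11]
13 → extends → [3, 5, 8, 11, 13]
9 → replaces 11 → [3, 5, 8, 9, 13]
10 → replaces 13 → [3, 5, 8, 9, 10]
4 → replaces 5 → [3, 4, 8, 9, 10]
15 → extends → [3, 4, 8, 9, 10, 15]
2 → replaces 3 → [2, 4, 8, 9, 10, 15]
1 → replaces 2 → [1, 4, 8, 9, 10, 15]
6 → replaces 8 → [1, 4, 6, 9, 10, 15]
Six tails, so the longest strictly increasing subsequence has length 6 (e.g. 3, 7, 8, 11, 13, 15).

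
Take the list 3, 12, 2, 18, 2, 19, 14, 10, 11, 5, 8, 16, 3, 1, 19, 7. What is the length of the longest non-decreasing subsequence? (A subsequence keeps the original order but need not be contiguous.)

Track the smallest tail for each achievable length (allowing ties):
3 → extends → [3]
12 → extends → [3, 12]
2 → replaces 3 → [2, 12]
18 → extends → [2, 12, 18]
2 → replaces 12 → [2, 2, 18]
19 → extends → [2, 2, 18, 19]
14 → replaces 18 → [2, 2, 14, 19]
10 → replaces 14 → [2, 2, 10, 19]
11 → replaces 19 → [2, 2, 10, 11]
5 → replaces 10 → [2, 2, 5, 11]
8 → replaces 11 → [2, 2, 5, 8]
16 → extends → [2, 2, 5, 8, 16]
3 → replaces 5 → [2, 2, 3, 8, 16]
1 → replaces 2 → [1, 2, 3, 8, 16]
19 → extends → [1, 2, 3, 8, 16, 19]
7 → replaces 8 → [1, 2, 3, 7, 16, 19]
Six tails, so the longest non-decreasing subsequence has length 6 (e.g. 2, 2, 10, 11, 16, 19).

6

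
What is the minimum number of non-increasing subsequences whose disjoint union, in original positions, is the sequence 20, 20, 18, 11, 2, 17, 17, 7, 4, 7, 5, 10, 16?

5

Place each on the leftmost legal pile:
20 → new pile 1 (tops now [20])
20 → pile 1 (tops now [20])
18 → pile 1 (tops now [18])
11 → pile 1 (tops now [11])
2 → pile 1 (tops now [2])
17 → new pile 2 (tops now [2, 17])
17 → pile 2 (tops now [2, 17])
7 → pile 2 (tops now [2, 7])
4 → pile 2 (tops now [2, 4])
7 → new pile 3 (tops now [2, 4, 7])
5 → pile 3 (tops now [2, 4, 5])
10 → new pile 4 (tops now [2, 4, 5, 10])
16 → new pile 5 (tops now [2, 4, 5, 10, 16])
Five piles.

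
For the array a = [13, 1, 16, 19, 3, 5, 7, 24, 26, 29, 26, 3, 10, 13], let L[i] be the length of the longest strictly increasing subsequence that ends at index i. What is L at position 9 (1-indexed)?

dp[i] = 1 + max{dp[j] : j<i, a[j]<a[i]} (or 1 if no such j):
i:      1  2  3  4  5  6  7  8  9 10 11 12 13 14
a[i]:  13  1 16 19  3  5  7 24 26 29 26  3 10 13
dp:     1  1  2  3  2  3  4  5  6  7  6  2  5  6
At index 9 the value is 6.

6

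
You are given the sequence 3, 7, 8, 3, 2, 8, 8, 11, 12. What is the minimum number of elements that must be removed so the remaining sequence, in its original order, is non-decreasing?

2

Fewest deletions = n − (longest non-decreasing subsequence).
i:      1  2  3  4  5  6  7  8  9
a[i]:   3  7  8  3  2  8  8 11 12
dp:     1  2  3  2  1  4  5  6  7
max dp = 7, so deletions = 9 − 7 = 2.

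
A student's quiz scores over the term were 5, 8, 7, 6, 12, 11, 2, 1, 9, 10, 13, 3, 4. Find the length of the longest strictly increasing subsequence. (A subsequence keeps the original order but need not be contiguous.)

Track the smallest tail for each achievable length (strict):
5 → extends → [5]
8 → extends → [5, 8]
7 → replaces 8 → [5, 7]
6 → replaces 7 → [5, 6]
12 → extends → [5, 6, 12]
11 → replaces 12 → [5, 6, 11]
2 → replaces 5 → [2, 6, 11]
1 → replaces 2 → [1, 6, 11]
9 → replaces 11 → [1, 6, 9]
10 → extends → [1, 6, 9, 10]
13 → extends → [1, 6, 9, 10, 13]
3 → replaces 6 → [1, 3, 9, 10, 13]
4 → replaces 9 → [1, 3, 4, 10, 13]
Five tails, so the longest strictly increasing subsequence has length 5 (e.g. 5, 8, 9, 10, 13).

5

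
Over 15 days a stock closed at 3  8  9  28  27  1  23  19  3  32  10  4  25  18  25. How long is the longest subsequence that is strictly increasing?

6

Let dp[i] be the length of the longest such subsequence ending at index i:
i:      1  2  3  4  5  6  7  8  9 10 11 12 13 14 15
a[i]:   3  8  9 28 27  1 23 19  3 32 10  4 25 18 25
dp:     1  2  3  4  4  1  4  4  2  5  4  3  5  5  6
Maximum dp value is 6.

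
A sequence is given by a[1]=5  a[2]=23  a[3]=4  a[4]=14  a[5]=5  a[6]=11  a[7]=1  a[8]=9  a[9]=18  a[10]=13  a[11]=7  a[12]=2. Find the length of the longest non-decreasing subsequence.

4

Track the smallest tail for each achievable length (allowing ties):
5 → extends → [5]
23 → extends → [5, 23]
4 → replaces 5 → [4, 23]
14 → replaces 23 → [4, 14]
5 → replaces 14 → [4, 5]
11 → extends → [4, 5, 11]
1 → replaces 4 → [1, 5, 11]
9 → replaces 11 → [1, 5, 9]
18 → extends → [1, 5, 9, 18]
13 → replaces 18 → [1, 5, 9, 13]
7 → replaces 9 → [1, 5, 7, 13]
2 → replaces 5 → [1, 2, 7, 13]
Four tails, so the longest non-decreasing subsequence has length 4 (e.g. 5, 5, 11, 18).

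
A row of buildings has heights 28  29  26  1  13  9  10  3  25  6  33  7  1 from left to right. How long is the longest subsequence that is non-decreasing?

Let dp[i] be the length of the longest such subsequence ending at index i:
i:      1  2  3  4  5  6  7  8  9 10 11 12 13
a[i]:  28 29 26  1 13  9 10  3 25  6 33  7  1
dp:     1  2  1  1  2  2  3  2  4  3  5  4  2
Maximum dp value is 5.

5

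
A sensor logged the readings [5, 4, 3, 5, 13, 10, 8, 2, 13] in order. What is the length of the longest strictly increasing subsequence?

4

Let dp[i] be the length of the longest such subsequence ending at index i:
i:      1  2  3  4  5  6  7  8  9
a[i]:   5  4  3  5 13 10  8  2 13
dp:     1  1  1  2  3  3  3  1  4
Maximum dp value is 4.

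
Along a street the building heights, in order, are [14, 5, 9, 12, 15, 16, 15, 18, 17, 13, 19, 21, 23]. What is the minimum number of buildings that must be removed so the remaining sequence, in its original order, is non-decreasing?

Fewest deletions = n − (longest non-decreasing subsequence).
Patience tails:
14 → extends → [14]
5 → replaces 14 → [5]
9 → extends → [5, 9]
12 → extends → [5, 9, 12]
15 → extends → [5, 9, 12, 15]
16 → extends → [5, 9, 12, 15, 16]
15 → replaces 16 → [5, 9, 12, 15, 15]
18 → extends → [5, 9, 12, 15, 15, 18]
17 → replaces 18 → [5, 9, 12, 15, 15, 17]
13 → replaces 15 → [5, 9, 12, 13, 15, 17]
19 → extends → [5, 9, 12, 13, 15, 17, 19]
21 → extends → [5, 9, 12, 13, 15, 17, 19, 21]
23 → extends → [5, 9, 12, 13, 15, 17, 19, 21, 23]
Longest non-decreasing subsequence has length 9, so deletions = 13 − 9 = 4.

4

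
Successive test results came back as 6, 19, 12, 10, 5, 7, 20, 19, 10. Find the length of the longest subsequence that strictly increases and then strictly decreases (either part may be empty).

5

inc[i] = longest strictly increasing subsequence ending at i; dec[i] = longest strictly decreasing subsequence starting at i:
i:      1  2  3  4  5  6  7  8  9
a[i]:   6 19 12 10  5  7 20 19 10
inc:    1  2  2  2  1  2  3  3  3
dec:    2  4  3  2  1  1  3  2  1
Best peak at i=2 (value 19): inc=2, dec=4, length 2+4−1 = 5.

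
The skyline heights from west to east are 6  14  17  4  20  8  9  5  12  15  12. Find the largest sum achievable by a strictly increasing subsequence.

Let S[i] be the best sum of a strictly increasing subsequence ending at i:
i:      1  2  3  4  5  6  7  8  9 10 11
a[i]:   6 14 17  4 20  8  9  5 12 15 12
S:      6 20 37  4 57 14 23  9 35 50 35
Maximum is 57 (e.g. 6 + 14 + 17 + 20).

57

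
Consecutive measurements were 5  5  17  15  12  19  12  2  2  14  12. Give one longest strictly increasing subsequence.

Patience tails give the LIS length; then backtrack through the dp parents:
5 → extends → [5]
5 → already a tail → [5]
17 → extends → [5, 17]
15 → replaces 17 → [5, 15]
12 → replaces 15 → [5, 12]
19 → extends → [5, 12, 19]
12 → already a tail → [5, 12, 19]
2 → replaces 5 → [2, 12, 19]
2 → already a tail → [2, 12, 19]
14 → replaces 19 → [2, 12, 14]
12 → already a tail → [2, 12, 14]
Length 3; one witness is 5, 17, 19.

5, 17, 19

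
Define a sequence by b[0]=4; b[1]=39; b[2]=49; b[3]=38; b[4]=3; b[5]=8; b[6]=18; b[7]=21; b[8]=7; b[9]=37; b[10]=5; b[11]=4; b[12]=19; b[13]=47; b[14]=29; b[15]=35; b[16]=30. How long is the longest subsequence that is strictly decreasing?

6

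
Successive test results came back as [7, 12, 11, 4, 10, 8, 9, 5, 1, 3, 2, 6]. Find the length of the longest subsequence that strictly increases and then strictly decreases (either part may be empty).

8

inc[i] = longest strictly increasing subsequence ending at i; dec[i] = longest strictly decreasing subsequence starting at i:
i:      1  2  3  4  5  6  7  8  9 10 11 12
a[i]:   7 12 11  4 10  8  9  5  1  3  2  6
inc:    1  2  2  1  2  2  3  2  1  2  2  3
dec:    4  7  6  3  5  4  4  3  1  2  1  1
Best peak at i=2 (value 12): inc=2, dec=7, length 2+7−1 = 8.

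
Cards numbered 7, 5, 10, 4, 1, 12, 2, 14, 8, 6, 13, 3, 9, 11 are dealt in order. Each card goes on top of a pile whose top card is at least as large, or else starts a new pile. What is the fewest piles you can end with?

The minimum number of non-increasing subsequences covering a sequence equals the length of its longest strictly increasing subsequence.
LIS length is 5 (e.g. 1, 2, 8, 9, 11), so 5 piles are needed.

5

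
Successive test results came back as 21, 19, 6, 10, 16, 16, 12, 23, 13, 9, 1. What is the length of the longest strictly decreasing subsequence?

6

Negate each value so 'decreasing' becomes 'increasing', then run patience tails on the negated sequence:
-21 → extends → [-21]
-19 → extends → [-21, -19]
-6 → extends → [-21, -19, -6]
-10 → replaces -6 → [-21, -19, -10]
-16 → replaces -10 → [-21, -19, -16]
-16 → already a tail → [-21, -19, -16]
-12 → extends → [-21, -19, -16, -12]
-23 → replaces -21 → [-23, -19, -16, -12]
-13 → replaces -12 → [-23, -19, -16, -13]
-9 → extends → [-23, -19, -16, -13, -9]
-1 → extends → [-23, -19, -16, -13, -9, -1]
Six tails, so the longest strictly decreasing subsequence of the original has length 6.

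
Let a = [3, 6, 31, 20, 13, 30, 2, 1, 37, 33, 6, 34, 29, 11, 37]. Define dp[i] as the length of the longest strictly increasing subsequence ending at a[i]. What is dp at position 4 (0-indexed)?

3

dp[i] = 1 + max{dp[j] : j<i, a[j]<a[i]} (or 1 if no such j):
i:      0  1  2  3  4  5  6  7  8  9 10 11 12 13 14
a[i]:   3  6 31 20 13 30  2  1 37 33  6 34 29 11 37
dp:     1  2  3  3  3  4  1  1  5  5  2  6  4  3  7
At index 4 the value is 3.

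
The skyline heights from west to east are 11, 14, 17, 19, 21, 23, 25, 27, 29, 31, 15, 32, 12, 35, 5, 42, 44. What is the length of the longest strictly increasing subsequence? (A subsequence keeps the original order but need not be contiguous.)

14

Let dp[i] be the length of the longest such subsequence ending at index i:
i:      1  2  3  4  5  6  7  8  9 10 11 12 13 14 15 16 17
a[i]:  11 14 17 19 21 23 25 27 29 31 15 32 12 35  5 42 44
dp:     1  2  3  4  5  6  7  8  9 10  3 11  2 12  1 13 14
Maximum dp value is 14.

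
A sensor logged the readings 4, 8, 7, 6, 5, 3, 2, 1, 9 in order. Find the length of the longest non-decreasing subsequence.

3

Let dp[i] be the length of the longest such subsequence ending at index i:
i:     1 2 3 4 5 6 7 8 9
a[i]:  4 8 7 6 5 3 2 1 9
dp:    1 2 2 2 2 1 1 1 3
Maximum dp value is 3.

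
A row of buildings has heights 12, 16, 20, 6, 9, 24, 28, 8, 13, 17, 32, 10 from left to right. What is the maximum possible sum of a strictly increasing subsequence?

132

Let S[i] be the best sum of a strictly increasing subsequence ending at i:
i:       1   2   3   4   5   6   7   8   9  10  11  12
a[i]:   12  16  20   6   9  24  28   8  13  17  32  10
S:      12  28  48   6  15  72 100  14  28  45 132  25
Maximum is 132 (e.g. 12 + 16 + 20 + 24 + 28 + 32).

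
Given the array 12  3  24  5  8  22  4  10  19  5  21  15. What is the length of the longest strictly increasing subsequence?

Track the smallest tail for each achievable length (strict):
12 → extends → [12]
3 → replaces 12 → [3]
24 → extends → [3, 24]
5 → replaces 24 → [3, 5]
8 → extends → [3, 5, 8]
22 → extends → [3, 5, 8, 22]
4 → replaces 5 → [3, 4, 8, 22]
10 → replaces 22 → [3, 4, 8, 10]
19 → extends → [3, 4, 8, 10, 19]
5 → replaces 8 → [3, 4, 5, 10, 19]
21 → extends → [3, 4, 5, 10, 19, 21]
15 → replaces 19 → [3, 4, 5, 10, 15, 21]
Six tails, so the longest strictly increasing subsequence has length 6 (e.g. 3, 5, 8, 10, 19, 21).

6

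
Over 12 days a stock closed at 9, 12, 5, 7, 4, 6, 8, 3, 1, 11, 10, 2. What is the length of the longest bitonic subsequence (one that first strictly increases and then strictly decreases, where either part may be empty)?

inc[i] = longest strictly increasing subsequence ending at i; dec[i] = longest strictly decreasing subsequence starting at i:
i:      1  2  3  4  5  6  7  8  9 10 11 12
a[i]:   9 12  5  7  4  6  8  3  1 11 10  2
inc:    1  2  1  2  1  2  3  1  1  4  4  2
dec:    5  5  4  4  3  3  3  2  1  3  2  1
Best peak at i=2 (value 12): inc=2, dec=5, length 2+5−1 = 6.

6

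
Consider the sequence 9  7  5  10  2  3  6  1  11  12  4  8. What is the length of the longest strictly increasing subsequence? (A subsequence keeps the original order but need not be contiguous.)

5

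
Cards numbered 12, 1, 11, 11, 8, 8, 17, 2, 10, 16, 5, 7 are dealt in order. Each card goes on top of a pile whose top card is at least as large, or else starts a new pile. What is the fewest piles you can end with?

4

The minimum number of non-increasing subsequences covering a sequence equals the length of its longest strictly increasing subsequence.
LIS length is 4 (e.g. 1, 8, 10, 16), so 4 piles are needed.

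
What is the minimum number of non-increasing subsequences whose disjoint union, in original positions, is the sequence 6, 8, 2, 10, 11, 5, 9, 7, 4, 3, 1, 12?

5

Place each on the leftmost legal pile:
6 → new pile 1 (tops now [6])
8 → new pile 2 (tops now [6, 8])
2 → pile 1 (tops now [2, 8])
10 → new pile 3 (tops now [2, 8, 10])
11 → new pile 4 (tops now [2, 8, 10, 11])
5 → pile 2 (tops now [2, 5, 10, 11])
9 → pile 3 (tops now [2, 5, 9, 11])
7 → pile 3 (tops now [2, 5, 7, 11])
4 → pile 2 (tops now [2, 4, 7, 11])
3 → pile 2 (tops now [2, 3, 7, 11])
1 → pile 1 (tops now [1, 3, 7, 11])
12 → new pile 5 (tops now [1, 3, 7, 11, 12])
Five piles.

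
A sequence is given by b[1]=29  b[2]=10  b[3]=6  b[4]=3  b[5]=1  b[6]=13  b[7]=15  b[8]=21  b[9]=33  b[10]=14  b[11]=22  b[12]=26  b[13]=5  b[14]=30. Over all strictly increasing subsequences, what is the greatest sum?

Let S[i] be the best sum of a strictly increasing subsequence ending at i:
i:       1   2   3   4   5   6   7   8   9  10  11  12  13  14
b[i]:   29  10   6   3   1  13  15  21  33  14  22  26   5  30
S:      29  10   6   3   1  23  38  59  92  37  81 107   8 137
Maximum is 137 (e.g. 10 + 13 + 15 + 21 + 22 + 26 + 30).

137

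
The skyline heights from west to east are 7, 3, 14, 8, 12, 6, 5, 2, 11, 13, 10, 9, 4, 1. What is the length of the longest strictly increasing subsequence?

Let dp[i] be the length of the longest such subsequence ending at index i:
i:      1  2  3  4  5  6  7  8  9 10 11 12 13 14
a[i]:   7  3 14  8 12  6  5  2 11 13 10  9  4  1
dp:     1  1  2  2  3  2  2  1  3  4  3  3  2  1
Maximum dp value is 4.

4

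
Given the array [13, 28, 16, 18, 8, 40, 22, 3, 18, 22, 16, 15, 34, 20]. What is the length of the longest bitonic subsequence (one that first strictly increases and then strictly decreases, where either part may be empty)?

inc[i] = longest strictly increasing subsequence ending at i; dec[i] = longest strictly decreasing subsequence starting at i:
i:      1  2  3  4  5  6  7  8  9 10 11 12 13 14
a[i]:  13 28 16 18  8 40 22  3 18 22 16 15 34 20
inc:    1  2  2  3  1  4  4  1  3  4  2  2  5  4
dec:    3  5  3  3  2  5  4  1  3  3  2  1  2  1
Best peak at i=6 (value 40): inc=4, dec=5, length 4+5−1 = 8.

8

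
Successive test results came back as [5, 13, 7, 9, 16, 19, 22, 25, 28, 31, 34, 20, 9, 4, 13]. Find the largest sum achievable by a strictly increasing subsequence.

196

Let S[i] be the best sum of a strictly increasing subsequence ending at i:
i:       1   2   3   4   5   6   7   8   9  10  11  12  13  14  15
a[i]:    5  13   7   9  16  19  22  25  28  31  34  20   9   4  13
S:       5  18  12  21  37  56  78 103 131 162 196  76  21   4  34
Maximum is 196 (e.g. 5 + 7 + 9 + 16 + 19 + 22 + 25 + 28 + 31 + 34).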